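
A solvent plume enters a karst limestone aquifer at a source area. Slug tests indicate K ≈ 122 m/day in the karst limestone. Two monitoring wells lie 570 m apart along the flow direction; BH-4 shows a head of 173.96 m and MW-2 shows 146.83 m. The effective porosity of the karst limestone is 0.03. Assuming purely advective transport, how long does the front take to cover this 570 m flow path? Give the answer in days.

Hydraulic gradient i = (173.96 − 146.83) / 570 = 27.13 / 570 = 0.04760.
Darcy flux q = K · i = 122.0 × 0.04760 = 5.807 m/day.
Seepage velocity v = q / n_e = 5.807 / 0.03 = 193.6 m/day.
Travel time t = L / v = 570 / 193.6 = 2.945 days.

2.94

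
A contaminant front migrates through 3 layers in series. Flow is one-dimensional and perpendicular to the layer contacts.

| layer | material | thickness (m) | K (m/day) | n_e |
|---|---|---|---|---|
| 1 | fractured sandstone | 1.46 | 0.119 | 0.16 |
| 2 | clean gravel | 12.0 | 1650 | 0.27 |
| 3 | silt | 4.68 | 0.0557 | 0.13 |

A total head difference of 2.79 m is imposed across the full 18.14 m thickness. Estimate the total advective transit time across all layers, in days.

141

With flow normal to the layers, continuity requires the same specific discharge q through every layer.
Σ(b_i/K_i) = 1.46/0.119 + 12.0/1650 + 4.68/0.0557 = 96.30 d.
q = Δh / Σ(b_i/K_i) = 2.79 / 96.30 = 0.02897 m/day.
In each layer the seepage velocity is v_i = q/n_i, so the layer transit time is t_i = b_i·n_i / q:
  layer 1 (fractured sandstone): t_1 = 1.46 × 0.16 / 0.02897 = 8.063 d
  layer 2 (clean gravel): t_2 = 12.0 × 0.27 / 0.02897 = 111.8 d
  layer 3 (silt): t_3 = 4.68 × 0.13 / 0.02897 = 21.00 d
Total t = Σ t_i = 140.9 days.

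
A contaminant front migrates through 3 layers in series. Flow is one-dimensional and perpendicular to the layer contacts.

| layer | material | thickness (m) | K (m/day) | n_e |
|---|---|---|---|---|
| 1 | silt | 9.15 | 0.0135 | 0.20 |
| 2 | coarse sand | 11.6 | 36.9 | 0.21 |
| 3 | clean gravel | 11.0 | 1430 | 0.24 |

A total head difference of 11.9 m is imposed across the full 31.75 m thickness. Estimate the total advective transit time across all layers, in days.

394

With flow normal to the layers, continuity requires the same specific discharge q through every layer.
Σ(b_i/K_i) = 9.15/0.0135 + 11.6/36.9 + 11.0/1430 = 678.1 d.
q = Δh / Σ(b_i/K_i) = 11.9 / 678.1 = 0.01755 m/day.
In each layer the seepage velocity is v_i = q/n_i, so the layer transit time is t_i = b_i·n_i / q:
  layer 1 (silt): t_1 = 9.15 × 0.20 / 0.01755 = 104.3 d
  layer 2 (coarse sand): t_2 = 11.6 × 0.21 / 0.01755 = 138.8 d
  layer 3 (clean gravel): t_3 = 11.0 × 0.24 / 0.01755 = 150.4 d
Total t = Σ t_i = 393.5 days.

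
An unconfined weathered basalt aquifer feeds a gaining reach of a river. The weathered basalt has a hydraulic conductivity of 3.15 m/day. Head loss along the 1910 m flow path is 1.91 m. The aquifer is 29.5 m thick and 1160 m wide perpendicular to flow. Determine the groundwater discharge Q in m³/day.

Cross-sectional area A = 1160 × 29.5 = 34220 m².
Hydraulic gradient i = Δh / L = 1.91 / 1910 = 0.001000.
Darcy's law: Q = K · A · i = 3.150 × 34220 × 0.001000 = 107.8 m³/day.

108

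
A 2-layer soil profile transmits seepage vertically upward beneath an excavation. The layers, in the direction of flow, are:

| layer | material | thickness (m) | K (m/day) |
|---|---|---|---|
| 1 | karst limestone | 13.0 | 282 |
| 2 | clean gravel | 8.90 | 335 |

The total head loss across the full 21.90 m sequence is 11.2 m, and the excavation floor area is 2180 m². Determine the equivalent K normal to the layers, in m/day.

301

Flow is perpendicular to layering, so the layers act in series and the equivalent K is the thickness-weighted harmonic mean.
Total thickness L = 13.0 + 8.90 = 21.90 m.
Σ(b_i/K_i) = 13.0/282 + 8.90/335 = 0.07267 d.
K_eq = L / Σ(b_i/K_i) = 21.90 / 0.07267 = 301.4 m/day.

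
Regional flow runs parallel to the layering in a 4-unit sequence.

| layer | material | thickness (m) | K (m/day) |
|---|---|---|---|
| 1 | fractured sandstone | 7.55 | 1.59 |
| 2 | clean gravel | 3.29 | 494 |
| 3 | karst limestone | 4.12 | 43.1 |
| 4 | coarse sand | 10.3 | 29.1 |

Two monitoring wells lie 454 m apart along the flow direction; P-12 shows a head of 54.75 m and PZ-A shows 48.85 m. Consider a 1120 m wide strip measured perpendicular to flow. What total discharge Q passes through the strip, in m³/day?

30800

Flow is parallel to layering, so each bed carries its own Darcy discharge and the transmissivities add.
Σ(K_i·b_i) = 1.59×7.55 + 494×3.29 + 43.1×4.12 + 29.1×10.3 = 2115 m²/day.
Hydraulic gradient i = (54.75 − 48.85) / 454 = 5.9 / 454 = 0.01300.
Q = Σ(K_i·b_i) · W · i = 2115 × 1120 × 0.01300 = 30778 m³/day.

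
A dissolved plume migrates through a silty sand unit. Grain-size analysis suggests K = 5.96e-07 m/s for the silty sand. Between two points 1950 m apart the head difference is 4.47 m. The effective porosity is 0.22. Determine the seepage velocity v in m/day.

Convert K: 5.96e-07 m/s × 86400 = 0.05149 m/day.
Hydraulic gradient i = Δh / L = 4.47 / 1950 = 0.002292.
Darcy flux q = K · i = 0.05149 × 0.002292 = 0.0001180 m/day.
Seepage velocity v = q / n_e = 0.0001180 / 0.22 = 0.0005366 m/day.

0.000537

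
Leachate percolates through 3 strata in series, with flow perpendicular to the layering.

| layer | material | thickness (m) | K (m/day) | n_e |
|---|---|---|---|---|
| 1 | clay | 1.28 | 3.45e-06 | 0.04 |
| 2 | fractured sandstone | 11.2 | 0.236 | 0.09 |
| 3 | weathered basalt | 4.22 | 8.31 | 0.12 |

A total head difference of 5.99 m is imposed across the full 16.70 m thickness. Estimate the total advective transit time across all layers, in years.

266

With flow normal to the layers, continuity requires the same specific discharge q through every layer.
Σ(b_i/K_i) = 1.28/3.45e-06 + 11.2/0.236 + 4.22/8.31 = 3.711e+05 d.
q = Δh / Σ(b_i/K_i) = 5.99 / 3.711e+05 = 1.614e-05 m/day.
In each layer the seepage velocity is v_i = q/n_i, so the layer transit time is t_i = b_i·n_i / q:
  layer 1 (clay): t_1 = 1.28 × 0.04 / 1.614e-05 = 3172 d
  layer 2 (fractured sandstone): t_2 = 11.2 × 0.09 / 1.614e-05 = 62443 d
  layer 3 (weathered basalt): t_3 = 4.22 × 0.12 / 1.614e-05 = 31370 d
Total t = Σ t_i = 96984 days = 265.5 years.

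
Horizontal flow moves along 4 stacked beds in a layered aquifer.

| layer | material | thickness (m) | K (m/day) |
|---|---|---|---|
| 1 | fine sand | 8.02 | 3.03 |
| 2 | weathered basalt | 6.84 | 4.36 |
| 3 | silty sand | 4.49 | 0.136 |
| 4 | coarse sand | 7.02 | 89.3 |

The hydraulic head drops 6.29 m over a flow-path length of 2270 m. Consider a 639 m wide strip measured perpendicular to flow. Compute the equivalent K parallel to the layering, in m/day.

Flow is parallel to layering, so each bed carries its own Darcy discharge and the transmissivities add.
Σ(K_i·b_i) = 3.03×8.02 + 4.36×6.84 + 0.136×4.49 + 89.3×7.02 = 681.6 m²/day.
Total thickness b = 26.37 m, so K_eq = Σ(K_i·b_i)/b = 25.85 m/day.

25.8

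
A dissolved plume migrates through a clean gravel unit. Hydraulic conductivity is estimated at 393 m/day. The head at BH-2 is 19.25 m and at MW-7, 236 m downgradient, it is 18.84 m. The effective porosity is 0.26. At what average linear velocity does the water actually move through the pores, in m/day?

2.63

Hydraulic gradient i = (19.25 − 18.84) / 236 = 0.41 / 236 = 0.001737.
Darcy flux q = K · i = 393.0 × 0.001737 = 0.6828 m/day.
Seepage velocity v = q / n_e = 0.6828 / 0.26 = 2.626 m/day.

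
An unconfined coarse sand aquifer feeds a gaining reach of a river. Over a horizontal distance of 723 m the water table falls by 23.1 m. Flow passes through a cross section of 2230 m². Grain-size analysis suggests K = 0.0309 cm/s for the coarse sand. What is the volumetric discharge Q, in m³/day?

Convert K: 0.0309 cm/s × 864 = 26.70 m/day.
Hydraulic gradient i = Δh / L = 23.1 / 723 = 0.03195.
Darcy's law: Q = K · A · i = 26.70 × 2230 × 0.03195 = 1902 m³/day.

1900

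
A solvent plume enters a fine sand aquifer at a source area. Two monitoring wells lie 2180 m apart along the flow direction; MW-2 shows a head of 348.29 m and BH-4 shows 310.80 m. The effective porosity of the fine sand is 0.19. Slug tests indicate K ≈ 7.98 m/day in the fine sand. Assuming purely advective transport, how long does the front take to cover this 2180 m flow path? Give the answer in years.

8.26

Hydraulic gradient i = (348.29 − 310.80) / 2180 = 37.49 / 2180 = 0.01720.
Darcy flux q = K · i = 7.980 × 0.01720 = 0.1372 m/day.
Seepage velocity v = q / n_e = 0.1372 / 0.19 = 0.7223 m/day.
Travel time t = L / v = 2180 / 0.7223 = 3018 days = 8.263 years.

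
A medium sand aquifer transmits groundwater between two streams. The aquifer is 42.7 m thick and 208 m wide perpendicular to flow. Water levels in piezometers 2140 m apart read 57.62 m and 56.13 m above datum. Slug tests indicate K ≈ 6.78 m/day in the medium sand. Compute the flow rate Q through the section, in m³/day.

Cross-sectional area A = 208 × 42.7 = 8882 m².
Hydraulic gradient i = (57.62 − 56.13) / 2140 = 1.49 / 2140 = 0.0006963.
Darcy's law: Q = K · A · i = 6.780 × 8882 × 0.0006963 = 41.93 m³/day.

41.9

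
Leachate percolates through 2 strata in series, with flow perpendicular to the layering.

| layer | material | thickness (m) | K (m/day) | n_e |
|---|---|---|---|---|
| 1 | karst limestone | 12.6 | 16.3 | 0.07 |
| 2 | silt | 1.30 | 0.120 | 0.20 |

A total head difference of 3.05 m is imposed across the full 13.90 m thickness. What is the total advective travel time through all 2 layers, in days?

With flow normal to the layers, continuity requires the same specific discharge q through every layer.
Σ(b_i/K_i) = 12.6/16.3 + 1.30/0.120 = 11.61 d.
q = Δh / Σ(b_i/K_i) = 3.05 / 11.61 = 0.2628 m/day.
In each layer the seepage velocity is v_i = q/n_i, so the layer transit time is t_i = b_i·n_i / q:
  layer 1 (karst limestone): t_1 = 12.6 × 0.07 / 0.2628 = 3.356 d
  layer 2 (silt): t_2 = 1.30 × 0.20 / 0.2628 = 0.9894 d
Total t = Σ t_i = 4.346 days.

4.35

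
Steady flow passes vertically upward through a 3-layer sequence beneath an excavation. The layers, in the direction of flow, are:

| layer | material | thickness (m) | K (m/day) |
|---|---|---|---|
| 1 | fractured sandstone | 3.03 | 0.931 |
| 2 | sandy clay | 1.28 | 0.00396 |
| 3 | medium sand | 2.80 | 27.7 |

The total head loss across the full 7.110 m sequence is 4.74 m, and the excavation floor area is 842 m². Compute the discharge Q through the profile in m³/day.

Flow is perpendicular to layering, so the layers act in series and the equivalent K is the thickness-weighted harmonic mean.
Total thickness L = 3.03 + 1.28 + 2.80 = 7.110 m.
Σ(b_i/K_i) = 3.03/0.931 + 1.28/0.00396 + 2.80/27.7 = 326.6 d.
K_eq = L / Σ(b_i/K_i) = 7.110 / 326.6 = 0.02177 m/day.
Q = K_eq · A · (Δh/L) = 0.02177 × 842 × (4.74/7.110) = 12.22 m³/day.

12.2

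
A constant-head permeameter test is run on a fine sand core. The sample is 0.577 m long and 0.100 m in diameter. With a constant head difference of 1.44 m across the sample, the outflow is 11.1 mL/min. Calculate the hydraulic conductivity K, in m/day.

Cross-sectional area A = π·(d/2)² = π × (0.100/2)² = 0.007854 m².
Convert discharge: 11.1 mL/min = 1.850e-07 m³/s.
Darcy's law rearranged: K = Q·L / (A·Δh) = 1.850e-07 × 0.577 / (0.007854 × 1.44) = 9.438e-06 m/s = 0.8155 m/day.

0.815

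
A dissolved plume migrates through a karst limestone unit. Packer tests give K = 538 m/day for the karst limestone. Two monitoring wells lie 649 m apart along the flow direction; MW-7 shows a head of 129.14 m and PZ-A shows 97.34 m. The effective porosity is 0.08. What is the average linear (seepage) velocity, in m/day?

Hydraulic gradient i = (129.14 − 97.34) / 649 = 31.8 / 649 = 0.04900.
Darcy flux q = K · i = 538.0 × 0.04900 = 26.36 m/day.
Seepage velocity v = q / n_e = 26.36 / 0.08 = 329.5 m/day.

330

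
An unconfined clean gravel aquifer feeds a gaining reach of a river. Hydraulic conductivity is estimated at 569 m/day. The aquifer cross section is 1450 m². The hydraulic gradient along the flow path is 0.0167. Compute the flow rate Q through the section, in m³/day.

13800

Hydraulic gradient i = 0.0167.
Darcy's law: Q = K · A · i = 569.0 × 1450 × 0.01670 = 13778 m³/day.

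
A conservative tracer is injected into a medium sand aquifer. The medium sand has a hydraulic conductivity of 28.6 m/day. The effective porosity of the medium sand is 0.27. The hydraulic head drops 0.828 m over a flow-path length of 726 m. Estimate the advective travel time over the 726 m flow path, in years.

16.5

Hydraulic gradient i = Δh / L = 0.828 / 726 = 0.001140.
Darcy flux q = K · i = 28.60 × 0.001140 = 0.03262 m/day.
Seepage velocity v = q / n_e = 0.03262 / 0.27 = 0.1208 m/day.
Travel time t = L / v = 726 / 0.1208 = 6010 days = 16.45 years.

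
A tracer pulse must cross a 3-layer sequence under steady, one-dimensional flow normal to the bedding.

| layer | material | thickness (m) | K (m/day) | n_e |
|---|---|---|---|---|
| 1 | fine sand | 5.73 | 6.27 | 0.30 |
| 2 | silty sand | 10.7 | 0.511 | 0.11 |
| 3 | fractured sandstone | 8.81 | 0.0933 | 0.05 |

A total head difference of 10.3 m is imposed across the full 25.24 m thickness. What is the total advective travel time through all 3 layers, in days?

37.7

With flow normal to the layers, continuity requires the same specific discharge q through every layer.
Σ(b_i/K_i) = 5.73/6.27 + 10.7/0.511 + 8.81/0.0933 = 116.3 d.
q = Δh / Σ(b_i/K_i) = 10.3 / 116.3 = 0.08858 m/day.
In each layer the seepage velocity is v_i = q/n_i, so the layer transit time is t_i = b_i·n_i / q:
  layer 1 (fine sand): t_1 = 5.73 × 0.30 / 0.08858 = 19.41 d
  layer 2 (silty sand): t_2 = 10.7 × 0.11 / 0.08858 = 13.29 d
  layer 3 (fractured sandstone): t_3 = 8.81 × 0.05 / 0.08858 = 4.973 d
Total t = Σ t_i = 37.67 days.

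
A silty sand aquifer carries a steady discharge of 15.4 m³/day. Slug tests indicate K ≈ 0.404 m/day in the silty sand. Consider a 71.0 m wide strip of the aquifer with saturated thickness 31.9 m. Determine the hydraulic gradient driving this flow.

0.0168

Cross-sectional area A = 71.0 × 31.9 = 2265 m².
From Q = K·A·i, i = Q / (K·A) = 15.4 / (0.4040 × 2265) = 0.01683.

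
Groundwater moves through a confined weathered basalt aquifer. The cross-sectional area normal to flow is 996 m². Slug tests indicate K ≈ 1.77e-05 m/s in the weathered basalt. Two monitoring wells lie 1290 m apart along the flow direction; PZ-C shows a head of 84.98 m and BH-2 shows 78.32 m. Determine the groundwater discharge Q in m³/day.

7.86

Convert K: 1.77e-05 m/s × 86400 = 1.529 m/day.
Hydraulic gradient i = (84.98 − 78.32) / 1290 = 6.66 / 1290 = 0.005163.
Darcy's law: Q = K · A · i = 1.529 × 996.0 × 0.005163 = 7.864 m³/day.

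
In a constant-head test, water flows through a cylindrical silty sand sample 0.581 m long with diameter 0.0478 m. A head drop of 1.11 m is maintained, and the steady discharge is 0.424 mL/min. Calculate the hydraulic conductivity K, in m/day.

0.178

Cross-sectional area A = π·(d/2)² = π × (0.0478/2)² = 0.001795 m².
Convert discharge: 0.424 mL/min = 7.067e-09 m³/s.
Darcy's law rearranged: K = Q·L / (A·Δh) = 7.067e-09 × 0.581 / (0.001795 × 1.11) = 2.061e-06 m/s = 0.1781 m/day.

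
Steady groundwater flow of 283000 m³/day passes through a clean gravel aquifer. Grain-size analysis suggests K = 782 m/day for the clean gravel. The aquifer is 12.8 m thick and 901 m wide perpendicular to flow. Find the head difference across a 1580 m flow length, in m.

Cross-sectional area A = 901 × 12.8 = 11533 m².
From Q = K·A·i, i = Q / (K·A) = 283000 / (782.0 × 11533) = 0.03138.
Head loss Δh = i · L = 0.03138 × 1580 = 49.58 m.

49.6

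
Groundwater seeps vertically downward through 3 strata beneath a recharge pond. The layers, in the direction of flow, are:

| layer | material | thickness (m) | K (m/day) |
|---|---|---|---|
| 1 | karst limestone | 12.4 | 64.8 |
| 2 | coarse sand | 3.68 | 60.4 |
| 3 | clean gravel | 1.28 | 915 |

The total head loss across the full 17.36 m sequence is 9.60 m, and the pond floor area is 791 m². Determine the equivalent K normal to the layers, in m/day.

Flow is perpendicular to layering, so the layers act in series and the equivalent K is the thickness-weighted harmonic mean.
Total thickness L = 12.4 + 3.68 + 1.28 = 17.36 m.
Σ(b_i/K_i) = 12.4/64.8 + 3.68/60.4 + 1.28/915 = 0.2537 d.
K_eq = L / Σ(b_i/K_i) = 17.36 / 0.2537 = 68.43 m/day.

68.4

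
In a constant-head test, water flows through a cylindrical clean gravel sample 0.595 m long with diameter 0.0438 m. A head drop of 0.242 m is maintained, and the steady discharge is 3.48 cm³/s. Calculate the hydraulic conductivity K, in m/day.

491

Cross-sectional area A = π·(d/2)² = π × (0.0438/2)² = 0.001507 m².
Convert discharge: 3.48 cm³/s = 3.480e-06 m³/s.
Darcy's law rearranged: K = Q·L / (A·Δh) = 3.480e-06 × 0.595 / (0.001507 × 0.242) = 0.005679 m/s = 490.6 m/day.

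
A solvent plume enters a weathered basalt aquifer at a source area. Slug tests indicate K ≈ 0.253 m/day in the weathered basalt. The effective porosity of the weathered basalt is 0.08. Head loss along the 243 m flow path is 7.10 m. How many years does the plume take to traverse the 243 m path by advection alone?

Hydraulic gradient i = Δh / L = 7.10 / 243 = 0.02922.
Darcy flux q = K · i = 0.2530 × 0.02922 = 0.007392 m/day.
Seepage velocity v = q / n_e = 0.007392 / 0.08 = 0.09240 m/day.
Travel time t = L / v = 243 / 0.09240 = 2630 days = 7.200 years.

7.20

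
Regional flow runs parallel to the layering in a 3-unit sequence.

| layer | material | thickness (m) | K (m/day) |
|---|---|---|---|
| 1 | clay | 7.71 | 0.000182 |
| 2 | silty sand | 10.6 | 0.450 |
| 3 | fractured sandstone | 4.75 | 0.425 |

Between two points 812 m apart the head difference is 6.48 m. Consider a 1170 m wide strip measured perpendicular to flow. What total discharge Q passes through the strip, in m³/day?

Flow is parallel to layering, so each bed carries its own Darcy discharge and the transmissivities add.
Σ(K_i·b_i) = 0.000182×7.71 + 0.450×10.6 + 0.425×4.75 = 6.790 m²/day.
Hydraulic gradient i = Δh / L = 6.48 / 812 = 0.007980.
Q = Σ(K_i·b_i) · W · i = 6.790 × 1170 × 0.007980 = 63.40 m³/day.

63.4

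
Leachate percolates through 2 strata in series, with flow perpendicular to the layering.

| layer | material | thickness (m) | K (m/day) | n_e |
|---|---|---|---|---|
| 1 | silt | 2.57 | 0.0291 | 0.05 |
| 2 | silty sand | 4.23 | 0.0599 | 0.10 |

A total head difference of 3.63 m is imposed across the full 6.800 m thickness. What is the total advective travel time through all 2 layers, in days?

With flow normal to the layers, continuity requires the same specific discharge q through every layer.
Σ(b_i/K_i) = 2.57/0.0291 + 4.23/0.0599 = 158.9 d.
q = Δh / Σ(b_i/K_i) = 3.63 / 158.9 = 0.02284 m/day.
In each layer the seepage velocity is v_i = q/n_i, so the layer transit time is t_i = b_i·n_i / q:
  layer 1 (silt): t_1 = 2.57 × 0.05 / 0.02284 = 5.626 d
  layer 2 (silty sand): t_2 = 4.23 × 0.10 / 0.02284 = 18.52 d
Total t = Σ t_i = 24.15 days.

24.1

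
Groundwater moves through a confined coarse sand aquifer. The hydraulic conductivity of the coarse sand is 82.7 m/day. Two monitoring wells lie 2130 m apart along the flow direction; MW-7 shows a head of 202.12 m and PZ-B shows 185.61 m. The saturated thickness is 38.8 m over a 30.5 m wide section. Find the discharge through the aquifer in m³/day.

Cross-sectional area A = 30.5 × 38.8 = 1183 m².
Hydraulic gradient i = (202.12 − 185.61) / 2130 = 16.51 / 2130 = 0.007751.
Darcy's law: Q = K · A · i = 82.70 × 1183 × 0.007751 = 758.6 m³/day.

759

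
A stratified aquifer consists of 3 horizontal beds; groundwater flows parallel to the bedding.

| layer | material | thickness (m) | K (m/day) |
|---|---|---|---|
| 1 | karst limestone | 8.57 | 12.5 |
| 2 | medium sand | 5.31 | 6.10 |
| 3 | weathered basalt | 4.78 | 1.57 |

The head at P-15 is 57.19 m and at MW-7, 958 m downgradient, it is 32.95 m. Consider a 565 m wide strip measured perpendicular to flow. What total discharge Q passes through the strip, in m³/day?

Flow is parallel to layering, so each bed carries its own Darcy discharge and the transmissivities add.
Σ(K_i·b_i) = 12.5×8.57 + 6.10×5.31 + 1.57×4.78 = 147.0 m²/day.
Hydraulic gradient i = (57.19 − 32.95) / 958 = 24.24 / 958 = 0.02530.
Q = Σ(K_i·b_i) · W · i = 147.0 × 565 × 0.02530 = 2102 m³/day.

2100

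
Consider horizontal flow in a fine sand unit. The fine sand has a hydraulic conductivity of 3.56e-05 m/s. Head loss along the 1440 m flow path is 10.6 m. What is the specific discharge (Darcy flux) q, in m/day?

0.0226

Convert K: 3.56e-05 m/s × 86400 = 3.076 m/day.
Hydraulic gradient i = Δh / L = 10.6 / 1440 = 0.007361.
Specific discharge q = K · i = 3.076 × 0.007361 = 0.02264 m/day.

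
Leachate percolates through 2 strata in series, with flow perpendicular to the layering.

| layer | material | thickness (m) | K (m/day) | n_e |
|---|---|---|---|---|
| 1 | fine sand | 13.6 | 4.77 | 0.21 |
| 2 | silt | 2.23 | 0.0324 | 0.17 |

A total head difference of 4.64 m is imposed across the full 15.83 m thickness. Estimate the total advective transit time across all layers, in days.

With flow normal to the layers, continuity requires the same specific discharge q through every layer.
Σ(b_i/K_i) = 13.6/4.77 + 2.23/0.0324 = 71.68 d.
q = Δh / Σ(b_i/K_i) = 4.64 / 71.68 = 0.06473 m/day.
In each layer the seepage velocity is v_i = q/n_i, so the layer transit time is t_i = b_i·n_i / q:
  layer 1 (fine sand): t_1 = 13.6 × 0.21 / 0.06473 = 44.12 d
  layer 2 (silt): t_2 = 2.23 × 0.17 / 0.06473 = 5.856 d
Total t = Σ t_i = 49.98 days.

50.0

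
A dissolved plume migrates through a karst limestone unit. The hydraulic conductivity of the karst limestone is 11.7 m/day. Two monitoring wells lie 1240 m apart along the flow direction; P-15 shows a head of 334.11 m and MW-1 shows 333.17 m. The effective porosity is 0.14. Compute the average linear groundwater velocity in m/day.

Hydraulic gradient i = (334.11 − 333.17) / 1240 = 0.94 / 1240 = 0.0007581.
Darcy flux q = K · i = 11.70 × 0.0007581 = 0.008869 m/day.
Seepage velocity v = q / n_e = 0.008869 / 0.14 = 0.06335 m/day.

0.0634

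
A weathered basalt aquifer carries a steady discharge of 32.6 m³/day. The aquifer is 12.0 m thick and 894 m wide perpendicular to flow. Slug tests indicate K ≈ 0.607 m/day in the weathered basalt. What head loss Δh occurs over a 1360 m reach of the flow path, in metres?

Cross-sectional area A = 894 × 12.0 = 10728 m².
From Q = K·A·i, i = Q / (K·A) = 32.6 / (0.6070 × 10728) = 0.005006.
Head loss Δh = i · L = 0.005006 × 1360 = 6.808 m.

6.81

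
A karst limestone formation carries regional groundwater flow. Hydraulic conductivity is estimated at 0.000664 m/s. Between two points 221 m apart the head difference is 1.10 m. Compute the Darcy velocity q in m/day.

0.286

Convert K: 0.000664 m/s × 86400 = 57.37 m/day.
Hydraulic gradient i = Δh / L = 1.10 / 221 = 0.004977.
Specific discharge q = K · i = 57.37 × 0.004977 = 0.2856 m/day.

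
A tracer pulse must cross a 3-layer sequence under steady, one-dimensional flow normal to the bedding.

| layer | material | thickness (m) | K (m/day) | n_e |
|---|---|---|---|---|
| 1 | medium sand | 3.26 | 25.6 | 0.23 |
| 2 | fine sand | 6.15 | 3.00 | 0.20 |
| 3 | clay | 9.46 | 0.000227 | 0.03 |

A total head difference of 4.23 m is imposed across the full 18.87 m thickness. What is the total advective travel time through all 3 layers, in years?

With flow normal to the layers, continuity requires the same specific discharge q through every layer.
Σ(b_i/K_i) = 3.26/25.6 + 6.15/3.00 + 9.46/0.000227 = 41676 d.
q = Δh / Σ(b_i/K_i) = 4.23 / 41676 = 0.0001015 m/day.
In each layer the seepage velocity is v_i = q/n_i, so the layer transit time is t_i = b_i·n_i / q:
  layer 1 (medium sand): t_1 = 3.26 × 0.23 / 0.0001015 = 7387 d
  layer 2 (fine sand): t_2 = 6.15 × 0.20 / 0.0001015 = 12119 d
  layer 3 (clay): t_3 = 9.46 × 0.03 / 0.0001015 = 2796 d
Total t = Σ t_i = 22302 days = 61.06 years.

61.1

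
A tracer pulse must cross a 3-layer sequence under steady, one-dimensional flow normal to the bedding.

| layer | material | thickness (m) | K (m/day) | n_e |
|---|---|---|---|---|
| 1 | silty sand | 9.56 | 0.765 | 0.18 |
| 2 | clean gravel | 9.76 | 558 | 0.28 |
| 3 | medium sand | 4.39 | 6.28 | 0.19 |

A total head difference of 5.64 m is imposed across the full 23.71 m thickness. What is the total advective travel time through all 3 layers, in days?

12.4

With flow normal to the layers, continuity requires the same specific discharge q through every layer.
Σ(b_i/K_i) = 9.56/0.765 + 9.76/558 + 4.39/6.28 = 13.21 d.
q = Δh / Σ(b_i/K_i) = 5.64 / 13.21 = 0.4268 m/day.
In each layer the seepage velocity is v_i = q/n_i, so the layer transit time is t_i = b_i·n_i / q:
  layer 1 (silty sand): t_1 = 9.56 × 0.18 / 0.4268 = 4.031 d
  layer 2 (clean gravel): t_2 = 9.76 × 0.28 / 0.4268 = 6.402 d
  layer 3 (medium sand): t_3 = 4.39 × 0.19 / 0.4268 = 1.954 d
Total t = Σ t_i = 12.39 days.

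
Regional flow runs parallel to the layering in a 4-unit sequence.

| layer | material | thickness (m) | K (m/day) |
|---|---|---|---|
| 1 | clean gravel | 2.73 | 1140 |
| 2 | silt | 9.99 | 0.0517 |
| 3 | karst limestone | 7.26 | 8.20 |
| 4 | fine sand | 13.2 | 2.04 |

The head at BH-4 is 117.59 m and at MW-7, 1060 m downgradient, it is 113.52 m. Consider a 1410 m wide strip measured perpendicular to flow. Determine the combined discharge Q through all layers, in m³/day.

Flow is parallel to layering, so each bed carries its own Darcy discharge and the transmissivities add.
Σ(K_i·b_i) = 1140×2.73 + 0.0517×9.99 + 8.20×7.26 + 2.04×13.2 = 3199 m²/day.
Hydraulic gradient i = (117.59 − 113.52) / 1060 = 4.07 / 1060 = 0.003840.
Q = Σ(K_i·b_i) · W · i = 3199 × 1410 × 0.003840 = 17320 m³/day.

17300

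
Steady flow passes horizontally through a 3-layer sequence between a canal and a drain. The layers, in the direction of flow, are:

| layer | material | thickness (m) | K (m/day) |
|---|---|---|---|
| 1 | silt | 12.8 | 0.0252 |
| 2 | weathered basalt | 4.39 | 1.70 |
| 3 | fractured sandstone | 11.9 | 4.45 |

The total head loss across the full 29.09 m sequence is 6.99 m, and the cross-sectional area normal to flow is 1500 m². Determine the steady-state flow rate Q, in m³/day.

Flow is perpendicular to layering, so the layers act in series and the equivalent K is the thickness-weighted harmonic mean.
Total thickness L = 12.8 + 4.39 + 11.9 = 29.09 m.
Σ(b_i/K_i) = 12.8/0.0252 + 4.39/1.70 + 11.9/4.45 = 513.2 d.
K_eq = L / Σ(b_i/K_i) = 29.09 / 513.2 = 0.05668 m/day.
Q = K_eq · A · (Δh/L) = 0.05668 × 1500 × (6.99/29.09) = 20.43 m³/day.

20.4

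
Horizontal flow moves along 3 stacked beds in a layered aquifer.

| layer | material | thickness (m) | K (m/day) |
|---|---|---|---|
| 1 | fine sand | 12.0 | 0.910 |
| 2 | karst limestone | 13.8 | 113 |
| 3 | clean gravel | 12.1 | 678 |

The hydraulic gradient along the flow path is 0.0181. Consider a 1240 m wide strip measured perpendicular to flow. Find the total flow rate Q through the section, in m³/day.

219000

Flow is parallel to layering, so each bed carries its own Darcy discharge and the transmissivities add.
Σ(K_i·b_i) = 0.910×12.0 + 113×13.8 + 678×12.1 = 9774 m²/day.
Hydraulic gradient i = 0.0181.
Q = Σ(K_i·b_i) · W · i = 9774 × 1240 × 0.01810 = 2.194e+05 m³/day.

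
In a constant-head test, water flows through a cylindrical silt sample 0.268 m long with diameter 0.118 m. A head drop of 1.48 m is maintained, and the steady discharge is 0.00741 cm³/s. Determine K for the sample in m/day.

Cross-sectional area A = π·(d/2)² = π × (0.118/2)² = 0.01094 m².
Convert discharge: 0.00741 cm³/s = 7.410e-09 m³/s.
Darcy's law rearranged: K = Q·L / (A·Δh) = 7.410e-09 × 0.268 / (0.01094 × 1.48) = 1.227e-07 m/s = 0.01060 m/day.

0.0106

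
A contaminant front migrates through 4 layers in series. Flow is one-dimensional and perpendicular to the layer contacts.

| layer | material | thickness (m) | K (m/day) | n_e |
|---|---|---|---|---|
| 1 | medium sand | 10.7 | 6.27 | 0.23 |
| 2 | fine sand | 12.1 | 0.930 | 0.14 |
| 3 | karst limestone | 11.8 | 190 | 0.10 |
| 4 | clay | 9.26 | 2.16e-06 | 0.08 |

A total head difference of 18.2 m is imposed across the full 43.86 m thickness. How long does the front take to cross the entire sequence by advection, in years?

3920

With flow normal to the layers, continuity requires the same specific discharge q through every layer.
Σ(b_i/K_i) = 10.7/6.27 + 12.1/0.930 + 11.8/190 + 9.26/2.16e-06 = 4.287e+06 d.
q = Δh / Σ(b_i/K_i) = 18.2 / 4.287e+06 = 4.245e-06 m/day.
In each layer the seepage velocity is v_i = q/n_i, so the layer transit time is t_i = b_i·n_i / q:
  layer 1 (medium sand): t_1 = 10.7 × 0.23 / 4.245e-06 = 5.797e+05 d
  layer 2 (fine sand): t_2 = 12.1 × 0.14 / 4.245e-06 = 3.990e+05 d
  layer 3 (karst limestone): t_3 = 11.8 × 0.10 / 4.245e-06 = 2.780e+05 d
  layer 4 (clay): t_4 = 9.26 × 0.08 / 4.245e-06 = 1.745e+05 d
Total t = Σ t_i = 1.431e+06 days = 3918 years.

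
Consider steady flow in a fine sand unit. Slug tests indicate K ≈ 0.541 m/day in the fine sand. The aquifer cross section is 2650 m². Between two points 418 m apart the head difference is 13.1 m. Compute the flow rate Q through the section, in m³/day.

44.9

Hydraulic gradient i = Δh / L = 13.1 / 418 = 0.03134.
Darcy's law: Q = K · A · i = 0.5410 × 2650 × 0.03134 = 44.93 m³/day.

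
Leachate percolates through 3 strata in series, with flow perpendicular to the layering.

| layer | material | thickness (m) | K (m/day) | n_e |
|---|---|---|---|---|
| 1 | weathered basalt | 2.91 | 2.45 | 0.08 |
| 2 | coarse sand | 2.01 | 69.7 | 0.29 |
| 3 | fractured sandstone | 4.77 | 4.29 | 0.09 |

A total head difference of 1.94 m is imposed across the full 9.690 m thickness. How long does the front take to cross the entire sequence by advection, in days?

With flow normal to the layers, continuity requires the same specific discharge q through every layer.
Σ(b_i/K_i) = 2.91/2.45 + 2.01/69.7 + 4.77/4.29 = 2.328 d.
q = Δh / Σ(b_i/K_i) = 1.94 / 2.328 = 0.8332 m/day.
In each layer the seepage velocity is v_i = q/n_i, so the layer transit time is t_i = b_i·n_i / q:
  layer 1 (weathered basalt): t_1 = 2.91 × 0.08 / 0.8332 = 0.2794 d
  layer 2 (coarse sand): t_2 = 2.01 × 0.29 / 0.8332 = 0.6996 d
  layer 3 (fractured sandstone): t_3 = 4.77 × 0.09 / 0.8332 = 0.5153 d
Total t = Σ t_i = 1.494 days.

1.49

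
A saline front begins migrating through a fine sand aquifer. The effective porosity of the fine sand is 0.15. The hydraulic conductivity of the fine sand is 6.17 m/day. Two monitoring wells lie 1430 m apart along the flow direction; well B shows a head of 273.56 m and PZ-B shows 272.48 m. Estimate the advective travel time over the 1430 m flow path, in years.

126

Hydraulic gradient i = (273.56 − 272.48) / 1430 = 1.08 / 1430 = 0.0007552.
Darcy flux q = K · i = 6.170 × 0.0007552 = 0.004660 m/day.
Seepage velocity v = q / n_e = 0.004660 / 0.15 = 0.03107 m/day.
Travel time t = L / v = 1430 / 0.03107 = 46031 days = 126.0 years.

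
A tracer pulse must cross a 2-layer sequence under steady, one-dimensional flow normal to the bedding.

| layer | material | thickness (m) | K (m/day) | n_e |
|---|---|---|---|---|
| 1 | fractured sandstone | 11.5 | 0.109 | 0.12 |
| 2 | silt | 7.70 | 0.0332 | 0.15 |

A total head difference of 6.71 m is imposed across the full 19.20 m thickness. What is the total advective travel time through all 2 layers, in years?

With flow normal to the layers, continuity requires the same specific discharge q through every layer.
Σ(b_i/K_i) = 11.5/0.109 + 7.70/0.0332 = 337.4 d.
q = Δh / Σ(b_i/K_i) = 6.71 / 337.4 = 0.01989 m/day.
In each layer the seepage velocity is v_i = q/n_i, so the layer transit time is t_i = b_i·n_i / q:
  layer 1 (fractured sandstone): t_1 = 11.5 × 0.12 / 0.01989 = 69.40 d
  layer 2 (silt): t_2 = 7.70 × 0.15 / 0.01989 = 58.08 d
Total t = Σ t_i = 127.5 days = 0.3490 years.

0.349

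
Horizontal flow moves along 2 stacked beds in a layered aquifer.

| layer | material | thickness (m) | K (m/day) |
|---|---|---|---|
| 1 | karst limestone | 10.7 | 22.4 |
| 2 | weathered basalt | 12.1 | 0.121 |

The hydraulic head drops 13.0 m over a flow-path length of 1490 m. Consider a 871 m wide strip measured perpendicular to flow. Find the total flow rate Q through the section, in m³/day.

Flow is parallel to layering, so each bed carries its own Darcy discharge and the transmissivities add.
Σ(K_i·b_i) = 22.4×10.7 + 0.121×12.1 = 241.1 m²/day.
Hydraulic gradient i = Δh / L = 13.0 / 1490 = 0.008725.
Q = Σ(K_i·b_i) · W · i = 241.1 × 871 × 0.008725 = 1833 m³/day.

1830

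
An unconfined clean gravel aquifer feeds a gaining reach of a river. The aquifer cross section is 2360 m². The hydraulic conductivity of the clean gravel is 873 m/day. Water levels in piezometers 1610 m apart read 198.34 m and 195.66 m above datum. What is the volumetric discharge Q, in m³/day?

3430

Hydraulic gradient i = (198.34 − 195.66) / 1610 = 2.68 / 1610 = 0.001665.
Darcy's law: Q = K · A · i = 873.0 × 2360 × 0.001665 = 3430 m³/day.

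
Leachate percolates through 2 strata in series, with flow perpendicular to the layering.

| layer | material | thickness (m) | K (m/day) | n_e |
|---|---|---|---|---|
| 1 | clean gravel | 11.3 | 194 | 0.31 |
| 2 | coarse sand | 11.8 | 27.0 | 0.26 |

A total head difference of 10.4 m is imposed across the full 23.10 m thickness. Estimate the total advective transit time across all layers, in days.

0.313

With flow normal to the layers, continuity requires the same specific discharge q through every layer.
Σ(b_i/K_i) = 11.3/194 + 11.8/27.0 = 0.4953 d.
q = Δh / Σ(b_i/K_i) = 10.4 / 0.4953 = 21.00 m/day.
In each layer the seepage velocity is v_i = q/n_i, so the layer transit time is t_i = b_i·n_i / q:
  layer 1 (clean gravel): t_1 = 11.3 × 0.31 / 21.00 = 0.1668 d
  layer 2 (coarse sand): t_2 = 11.8 × 0.26 / 21.00 = 0.1461 d
Total t = Σ t_i = 0.3129 days.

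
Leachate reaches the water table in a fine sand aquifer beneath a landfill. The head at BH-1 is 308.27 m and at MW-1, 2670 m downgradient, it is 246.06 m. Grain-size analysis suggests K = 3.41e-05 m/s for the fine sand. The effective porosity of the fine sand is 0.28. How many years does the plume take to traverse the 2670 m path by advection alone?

Convert K: 3.41e-05 m/s × 86400 = 2.946 m/day.
Hydraulic gradient i = (308.27 − 246.06) / 2670 = 62.21 / 2670 = 0.02330.
Darcy flux q = K · i = 2.946 × 0.02330 = 0.06865 m/day.
Seepage velocity v = q / n_e = 0.06865 / 0.28 = 0.2452 m/day.
Travel time t = L / v = 2670 / 0.2452 = 10891 days = 29.82 years.

29.8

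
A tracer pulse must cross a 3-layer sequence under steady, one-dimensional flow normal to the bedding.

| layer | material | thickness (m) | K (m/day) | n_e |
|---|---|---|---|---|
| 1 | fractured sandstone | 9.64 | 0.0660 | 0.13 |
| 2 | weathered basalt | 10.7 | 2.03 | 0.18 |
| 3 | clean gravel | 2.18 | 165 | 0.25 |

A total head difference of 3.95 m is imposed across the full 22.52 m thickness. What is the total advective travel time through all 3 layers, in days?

With flow normal to the layers, continuity requires the same specific discharge q through every layer.
Σ(b_i/K_i) = 9.64/0.0660 + 10.7/2.03 + 2.18/165 = 151.3 d.
q = Δh / Σ(b_i/K_i) = 3.95 / 151.3 = 0.02610 m/day.
In each layer the seepage velocity is v_i = q/n_i, so the layer transit time is t_i = b_i·n_i / q:
  layer 1 (fractured sandstone): t_1 = 9.64 × 0.13 / 0.02610 = 48.02 d
  layer 2 (weathered basalt): t_2 = 10.7 × 0.18 / 0.02610 = 73.79 d
  layer 3 (clean gravel): t_3 = 2.18 × 0.25 / 0.02610 = 20.88 d
Total t = Σ t_i = 142.7 days.

143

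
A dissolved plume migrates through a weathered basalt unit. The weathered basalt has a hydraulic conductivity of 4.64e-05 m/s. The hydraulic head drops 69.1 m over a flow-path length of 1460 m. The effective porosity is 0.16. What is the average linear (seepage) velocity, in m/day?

Convert K: 4.64e-05 m/s × 86400 = 4.009 m/day.
Hydraulic gradient i = Δh / L = 69.1 / 1460 = 0.04733.
Darcy flux q = K · i = 4.009 × 0.04733 = 0.1897 m/day.
Seepage velocity v = q / n_e = 0.1897 / 0.16 = 1.186 m/day.

1.19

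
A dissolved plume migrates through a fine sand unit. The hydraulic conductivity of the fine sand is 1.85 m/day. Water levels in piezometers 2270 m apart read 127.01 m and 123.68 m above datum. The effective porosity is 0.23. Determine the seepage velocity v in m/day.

0.0118

Hydraulic gradient i = (127.01 − 123.68) / 2270 = 3.33 / 2270 = 0.001467.
Darcy flux q = K · i = 1.850 × 0.001467 = 0.002714 m/day.
Seepage velocity v = q / n_e = 0.002714 / 0.23 = 0.01180 m/day.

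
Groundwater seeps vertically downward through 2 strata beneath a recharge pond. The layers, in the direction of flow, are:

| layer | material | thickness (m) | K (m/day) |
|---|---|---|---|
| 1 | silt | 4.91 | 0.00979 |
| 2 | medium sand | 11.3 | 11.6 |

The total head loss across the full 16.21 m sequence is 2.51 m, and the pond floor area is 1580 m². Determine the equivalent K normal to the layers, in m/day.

0.0323

Flow is perpendicular to layering, so the layers act in series and the equivalent K is the thickness-weighted harmonic mean.
Total thickness L = 4.91 + 11.3 = 16.21 m.
Σ(b_i/K_i) = 4.91/0.00979 + 11.3/11.6 = 502.5 d.
K_eq = L / Σ(b_i/K_i) = 16.21 / 502.5 = 0.03226 m/day.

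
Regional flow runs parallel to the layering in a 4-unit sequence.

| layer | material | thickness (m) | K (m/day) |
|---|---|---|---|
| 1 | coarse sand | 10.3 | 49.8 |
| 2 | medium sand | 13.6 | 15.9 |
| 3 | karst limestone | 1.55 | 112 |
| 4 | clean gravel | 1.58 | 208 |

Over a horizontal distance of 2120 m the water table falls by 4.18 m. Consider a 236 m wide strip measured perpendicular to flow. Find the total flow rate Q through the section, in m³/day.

573

Flow is parallel to layering, so each bed carries its own Darcy discharge and the transmissivities add.
Σ(K_i·b_i) = 49.8×10.3 + 15.9×13.6 + 112×1.55 + 208×1.58 = 1231 m²/day.
Hydraulic gradient i = Δh / L = 4.18 / 2120 = 0.001972.
Q = Σ(K_i·b_i) · W · i = 1231 × 236 × 0.001972 = 573.0 m³/day.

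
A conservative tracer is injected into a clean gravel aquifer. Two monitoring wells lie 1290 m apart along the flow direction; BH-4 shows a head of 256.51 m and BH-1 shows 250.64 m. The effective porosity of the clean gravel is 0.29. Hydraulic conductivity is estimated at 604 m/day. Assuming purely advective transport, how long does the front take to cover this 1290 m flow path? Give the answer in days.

Hydraulic gradient i = (256.51 − 250.64) / 1290 = 5.87 / 1290 = 0.004550.
Darcy flux q = K · i = 604.0 × 0.004550 = 2.748 m/day.
Seepage velocity v = q / n_e = 2.748 / 0.29 = 9.477 m/day.
Travel time t = L / v = 1290 / 9.477 = 136.1 days.

136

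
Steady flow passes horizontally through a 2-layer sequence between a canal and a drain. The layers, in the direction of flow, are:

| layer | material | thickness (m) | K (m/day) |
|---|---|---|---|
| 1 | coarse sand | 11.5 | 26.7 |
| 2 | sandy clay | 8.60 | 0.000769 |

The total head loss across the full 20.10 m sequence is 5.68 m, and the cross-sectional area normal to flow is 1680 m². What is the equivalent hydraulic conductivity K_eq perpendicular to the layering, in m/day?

Flow is perpendicular to layering, so the layers act in series and the equivalent K is the thickness-weighted harmonic mean.
Total thickness L = 11.5 + 8.60 = 20.10 m.
Σ(b_i/K_i) = 11.5/26.7 + 8.60/0.000769 = 11184 d.
K_eq = L / Σ(b_i/K_i) = 20.10 / 11184 = 0.001797 m/day.

0.00180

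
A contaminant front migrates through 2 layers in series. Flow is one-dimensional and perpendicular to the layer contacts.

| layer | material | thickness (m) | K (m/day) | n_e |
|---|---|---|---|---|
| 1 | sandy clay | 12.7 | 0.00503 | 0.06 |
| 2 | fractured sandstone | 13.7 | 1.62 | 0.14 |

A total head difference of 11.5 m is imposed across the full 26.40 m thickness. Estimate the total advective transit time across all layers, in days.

590

With flow normal to the layers, continuity requires the same specific discharge q through every layer.
Σ(b_i/K_i) = 12.7/0.00503 + 13.7/1.62 = 2533 d.
q = Δh / Σ(b_i/K_i) = 11.5 / 2533 = 0.004540 m/day.
In each layer the seepage velocity is v_i = q/n_i, so the layer transit time is t_i = b_i·n_i / q:
  layer 1 (sandy clay): t_1 = 12.7 × 0.06 / 0.004540 = 167.9 d
  layer 2 (fractured sandstone): t_2 = 13.7 × 0.14 / 0.004540 = 422.5 d
Total t = Σ t_i = 590.4 days.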